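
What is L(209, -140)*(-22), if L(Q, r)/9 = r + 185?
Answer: -8910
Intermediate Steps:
L(Q, r) = 1665 + 9*r (L(Q, r) = 9*(r + 185) = 9*(185 + r) = 1665 + 9*r)
L(209, -140)*(-22) = (1665 + 9*(-140))*(-22) = (1665 - 1260)*(-22) = 405*(-22) = -8910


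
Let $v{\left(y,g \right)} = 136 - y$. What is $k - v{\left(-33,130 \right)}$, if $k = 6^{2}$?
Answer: $-133$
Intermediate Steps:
$k = 36$
$k - v{\left(-33,130 \right)} = 36 - \left(136 - -33\right) = 36 - \left(136 + 33\right) = 36 - 169 = -133$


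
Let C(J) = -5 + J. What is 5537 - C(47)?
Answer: 5495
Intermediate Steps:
5537 - C(47) = 5537 - (-5 + 47) = 5537 - 1*42 = 5537 - 42 = 5495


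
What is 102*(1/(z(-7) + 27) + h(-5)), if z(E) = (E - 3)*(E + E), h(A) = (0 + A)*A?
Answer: 425952/167 ≈ 2550.6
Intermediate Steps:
h(A) = A² (h(A) = A*A = A²)
z(E) = 2*E*(-3 + E) (z(E) = (-3 + E)*(2*E) = 2*E*(-3 + E))
102*(1/(z(-7) + 27) + h(-5)) = 102*(1/(2*(-7)*(-3 - 7) + 27) + (-5)²) = 102*(1/(2*(-7)*(-10) + 27) + 25) = 102*(1/(140 + 27) + 25) = 102*(1/167 + 25) = 102*(4176/167) = 425952/167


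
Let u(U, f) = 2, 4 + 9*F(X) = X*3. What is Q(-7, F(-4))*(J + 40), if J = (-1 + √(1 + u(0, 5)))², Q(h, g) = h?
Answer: -308 + 14*√3 ≈ -283.75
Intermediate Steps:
F(X) = -4/9 + X/3 (F(X) = -4/9 + (X*3)/9 = -4/9 + (3*X)/9 = -4/9 + X/3)
J = (-1 + √3)² (J = (-1 + √(1 + 2))² = (-1 + √3)² ≈ 0.53590)
Q(-7, F(-4))*(J + 40) = -7*((1 - √3)² + 40) = -7*(40 + (1 - √3)²) = -280 - 7*(1 - √3)²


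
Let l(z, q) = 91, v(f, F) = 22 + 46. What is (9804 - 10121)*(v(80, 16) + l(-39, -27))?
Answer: -50403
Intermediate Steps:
v(f, F) = 68
(9804 - 10121)*(v(80, 16) + l(-39, -27)) = (9804 - 10121)*(68 + 91) = -317*159 = -50403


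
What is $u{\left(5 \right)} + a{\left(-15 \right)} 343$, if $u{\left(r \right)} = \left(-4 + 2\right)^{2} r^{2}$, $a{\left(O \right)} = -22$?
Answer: $-7446$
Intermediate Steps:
$u{\left(r \right)} = 4 r^{2}$ ($u{\left(r \right)} = \left(-2\right)^{2} r^{2} = 4 r^{2}$)
$u{\left(5 \right)} + a{\left(-15 \right)} 343 = 4 \cdot 5^{2} - 7546 = 4 \cdot 25 - 7546 = 100 - 7546 = -7446$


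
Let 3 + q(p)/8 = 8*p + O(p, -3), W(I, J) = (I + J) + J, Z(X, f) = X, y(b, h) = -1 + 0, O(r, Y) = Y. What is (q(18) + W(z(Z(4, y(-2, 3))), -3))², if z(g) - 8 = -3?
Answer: 1216609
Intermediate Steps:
y(b, h) = -1
z(g) = 5 (z(g) = 8 - 3 = 5)
W(I, J) = I + 2*J
q(p) = -48 + 64*p (q(p) = -24 + 8*(8*p - 3) = -24 + 8*(-3 + 8*p) = -24 + (-24 + 64*p) = -48 + 64*p)
(q(18) + W(z(Z(4, y(-2, 3))), -3))² = ((-48 + 64*18) + (5 + 2*(-3)))² = ((-48 + 1152) + (5 - 6))² = (1104 - 1)² = 1103² = 1216609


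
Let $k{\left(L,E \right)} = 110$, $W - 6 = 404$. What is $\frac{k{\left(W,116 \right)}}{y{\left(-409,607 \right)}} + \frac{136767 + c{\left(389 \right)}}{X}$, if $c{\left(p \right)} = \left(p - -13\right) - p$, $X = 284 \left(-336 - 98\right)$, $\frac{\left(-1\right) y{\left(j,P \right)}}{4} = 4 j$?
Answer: $- \frac{7870805}{7201672} \approx -1.0929$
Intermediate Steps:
$W = 410$ ($W = 6 + 404 = 410$)
$y{\left(j,P \right)} = - 16 j$ ($y{\left(j,P \right)} = - 4 \cdot 4 j = - 16 j$)
$X = -123256$ ($X = 284 \left(-434\right) = -123256$)
$c{\left(p \right)} = 13$ ($c{\left(p \right)} = \left(p + 13\right) - p = \left(13 + p\right) - p = 13$)
$\frac{k{\left(W,116 \right)}}{y{\left(-409,607 \right)}} + \frac{136767 + c{\left(389 \right)}}{X} = \frac{110}{\left(-16\right) \left(-409\right)} + \frac{136767 + 13}{-123256} = \frac{110}{6544} + 136780 \left(- \frac{1}{123256}\right) = 110 \cdot \frac{1}{6544} - \frac{4885}{4402} = \frac{55}{3272} - \frac{4885}{4402} = - \frac{7870805}{7201672}$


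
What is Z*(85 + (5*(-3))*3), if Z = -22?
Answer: -880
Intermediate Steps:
Z*(85 + (5*(-3))*3) = -22*(85 + (5*(-3))*3) = -22*(85 - 15*3) = -22*(85 - 45) = -22*40 = -880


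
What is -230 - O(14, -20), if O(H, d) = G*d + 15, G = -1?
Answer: -265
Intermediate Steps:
O(H, d) = 15 - d (O(H, d) = -d + 15 = 15 - d)
-230 - O(14, -20) = -230 - (15 - 1*(-20)) = -230 - (15 + 20) = -230 - 1*35 = -230 - 35 = -265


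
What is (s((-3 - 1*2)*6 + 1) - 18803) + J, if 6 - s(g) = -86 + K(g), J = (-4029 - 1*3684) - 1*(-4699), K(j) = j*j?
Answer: -22566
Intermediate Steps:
K(j) = j**2
J = -3014 (J = (-4029 - 3684) + 4699 = -7713 + 4699 = -3014)
s(g) = 92 - g**2 (s(g) = 6 - (-86 + g**2) = 6 + (86 - g**2) = 92 - g**2)
(s((-3 - 1*2)*6 + 1) - 18803) + J = ((92 - ((-3 - 1*2)*6 + 1)**2) - 18803) - 3014 = ((92 - ((-3 - 2)*6 + 1)**2) - 18803) - 3014 = ((92 - (-5*6 + 1)**2) - 18803) - 3014 = ((92 - (-30 + 1)**2) - 18803) - 3014 = ((92 - 1*(-29)**2) - 18803) - 3014 = ((92 - 1*841) - 18803) - 3014 = ((92 - 841) - 18803) - 3014 = (-749 - 18803) - 3014 = -19552 - 3014 = -22566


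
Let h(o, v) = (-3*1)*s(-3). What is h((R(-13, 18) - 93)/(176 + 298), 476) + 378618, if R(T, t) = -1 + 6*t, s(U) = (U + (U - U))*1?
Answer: 378627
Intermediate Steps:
s(U) = U (s(U) = (U + 0)*1 = U*1 = U)
h(o, v) = 9 (h(o, v) = -3*1*(-3) = -3*(-3) = 9)
h((R(-13, 18) - 93)/(176 + 298), 476) + 378618 = 9 + 378618 = 378627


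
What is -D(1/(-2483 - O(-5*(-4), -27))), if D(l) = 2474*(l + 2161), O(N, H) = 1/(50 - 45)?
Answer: -33189911127/6208 ≈ -5.3463e+6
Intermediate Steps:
O(N, H) = 1/5
D(l) = 5346314 + 2474*l (D(l) = 2474*(2161 + l) = 5346314 + 2474*l)
-D(1/(-2483 - O(-5*(-4), -27))) = -(5346314 + 2474/(-2483 - 1*1/5)) = -(5346314 + 2474/(-2483 - 1/5)) = -(5346314 + 2474/(-12416/5)) = -(5346314 + 2474*(-5/12416)) = -(5346314 - 6185/6208) = -1*33189911127/6208 = -33189911127/6208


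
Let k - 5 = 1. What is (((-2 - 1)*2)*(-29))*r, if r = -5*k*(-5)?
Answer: 26100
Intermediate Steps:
k = 6 (k = 5 + 1 = 6)
r = 150 (r = -5*6*(-5) = -30*(-5) = 150)
(((-2 - 1)*2)*(-29))*r = (((-2 - 1)*2)*(-29))*150 = (-3*2*(-29))*150 = -6*(-29)*150 = 174*150 = 26100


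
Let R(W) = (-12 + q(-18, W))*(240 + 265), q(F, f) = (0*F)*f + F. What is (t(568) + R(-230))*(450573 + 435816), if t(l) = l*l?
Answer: 272541571386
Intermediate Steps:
q(F, f) = F (q(F, f) = 0*f + F = 0 + F = F)
t(l) = l²
R(W) = -15150 (R(W) = (-12 - 18)*(240 + 265) = -30*505 = -15150)
(t(568) + R(-230))*(450573 + 435816) = (568² - 15150)*(450573 + 435816) = (322624 - 15150)*886389 = 307474*886389 = 272541571386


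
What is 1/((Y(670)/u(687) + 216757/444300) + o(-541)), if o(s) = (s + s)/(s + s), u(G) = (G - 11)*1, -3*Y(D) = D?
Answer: 75086700/86911883 ≈ 0.86394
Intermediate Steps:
Y(D) = -D/3
u(G) = -11 + G (u(G) = (-11 + G)*1 = -11 + G)
o(s) = 1 (o(s) = (2*s)/((2*s)) = (2*s)*(1/(2*s)) = 1)
1/((Y(670)/u(687) + 216757/444300) + o(-541)) = 1/(((-⅓*670)/(-11 + 687) + 216757/444300) + 1) = 1/((-670/3/676 + 216757*(1/444300)) + 1) = 1/((-670/3*1/676 + 216757/444300) + 1) = 1/((-335/1014 + 216757/444300) + 1) = 1/(11825183/75086700 + 1) = 1/(86911883/75086700) = 75086700/86911883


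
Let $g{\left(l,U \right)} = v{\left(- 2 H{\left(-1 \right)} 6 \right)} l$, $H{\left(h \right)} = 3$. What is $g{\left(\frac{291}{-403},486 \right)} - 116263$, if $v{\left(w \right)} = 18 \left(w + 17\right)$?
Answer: $- \frac{46754467}{403} \approx -1.1602 \cdot 10^{5}$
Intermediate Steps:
$v{\left(w \right)} = 306 + 18 w$ ($v{\left(w \right)} = 18 \left(17 + w\right) = 306 + 18 w$)
$g{\left(l,U \right)} = - 342 l$ ($g{\left(l,U \right)} = \left(306 + 18 \left(-2\right) 3 \cdot 6\right) l = \left(306 + 18 \left(\left(-6\right) 6\right)\right) l = \left(306 + 18 \left(-36\right)\right) l = \left(306 - 648\right) l = - 342 l$)
$g{\left(\frac{291}{-403},486 \right)} - 116263 = - 342 \frac{291}{-403} - 116263 = - 342 \cdot 291 \left(- \frac{1}{403}\right) + \left(-245155 + 128892\right) = \left(-342\right) \left(- \frac{291}{403}\right) - 116263 = \frac{99522}{403} - 116263 = - \frac{46754467}{403}$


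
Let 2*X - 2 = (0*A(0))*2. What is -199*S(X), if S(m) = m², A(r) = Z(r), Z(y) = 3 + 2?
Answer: -199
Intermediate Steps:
Z(y) = 5
A(r) = 5
X = 1 (X = 1 + ((0*5)*2)/2 = 1 + (0*2)/2 = 1 + (½)*0 = 1 + 0 = 1)
-199*S(X) = -199*1² = -199*1 = -199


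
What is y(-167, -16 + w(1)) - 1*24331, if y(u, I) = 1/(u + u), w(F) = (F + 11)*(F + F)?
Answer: -8126555/334 ≈ -24331.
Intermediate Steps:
w(F) = 2*F*(11 + F) (w(F) = (11 + F)*(2*F) = 2*F*(11 + F))
y(u, I) = 1/(2*u)
y(-167, -16 + w(1)) - 1*24331 = (½)/(-167) - 1*24331 = (½)*(-1/167) - 24331 = -1/334 - 24331 = -8126555/334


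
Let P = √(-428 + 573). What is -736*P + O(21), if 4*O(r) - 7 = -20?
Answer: -13/4 - 736*√145 ≈ -8865.9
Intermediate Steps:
O(r) = -13/4 (O(r) = 7/4 + (¼)*(-20) = 7/4 - 5 = -13/4)
P = √145 ≈ 12.042
-736*P + O(21) = -736*√145 - 13/4 = -13/4 - 736*√145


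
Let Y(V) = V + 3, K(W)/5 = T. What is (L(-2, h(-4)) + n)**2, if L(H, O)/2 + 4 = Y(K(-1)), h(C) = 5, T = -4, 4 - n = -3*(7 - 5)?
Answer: 1024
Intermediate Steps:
n = 10 (n = 4 - (-3)*(7 - 5) = 4 - (-3)*2 = 4 - 1*(-6) = 4 + 6 = 10)
K(W) = -20 (K(W) = 5*(-4) = -20)
Y(V) = 3 + V
L(H, O) = -42 (L(H, O) = -8 + 2*(3 - 20) = -8 + 2*(-17) = -8 - 34 = -42)
(L(-2, h(-4)) + n)**2 = (-42 + 10)**2 = (-32)**2 = 1024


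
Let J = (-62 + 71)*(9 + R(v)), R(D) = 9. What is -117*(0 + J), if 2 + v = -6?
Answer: -18954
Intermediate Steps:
v = -8 (v = -2 - 6 = -8)
J = 162 (J = (-62 + 71)*(9 + 9) = 9*18 = 162)
-117*(0 + J) = -117*(0 + 162) = -117*162 = -18954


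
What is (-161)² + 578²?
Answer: 360005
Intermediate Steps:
(-161)² + 578² = 25921 + 334084 = 360005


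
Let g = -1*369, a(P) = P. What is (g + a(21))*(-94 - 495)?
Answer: 204972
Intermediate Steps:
g = -369
(g + a(21))*(-94 - 495) = (-369 + 21)*(-94 - 495) = -348*(-589) = 204972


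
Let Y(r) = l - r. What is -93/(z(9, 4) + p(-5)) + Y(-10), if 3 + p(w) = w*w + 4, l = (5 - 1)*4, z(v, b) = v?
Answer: 817/35 ≈ 23.343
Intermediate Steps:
l = 16 (l = 4*4 = 16)
p(w) = 1 + w² (p(w) = -3 + (w*w + 4) = -3 + (w² + 4) = -3 + (4 + w²) = 1 + w²)
Y(r) = 16 - r
-93/(z(9, 4) + p(-5)) + Y(-10) = -93/(9 + (1 + (-5)²)) + (16 - 1*(-10)) = -93/(9 + (1 + 25)) + (16 + 10) = -93/(9 + 26) + 26 = -93/35 + 26 = 817/35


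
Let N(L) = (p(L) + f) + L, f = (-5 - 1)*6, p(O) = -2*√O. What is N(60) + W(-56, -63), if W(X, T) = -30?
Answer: -6 - 4*√15 ≈ -21.492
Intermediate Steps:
f = -36 (f = -6*6 = -36)
N(L) = -36 + L - 2*√L (N(L) = (-2*√L - 36) + L = (-36 - 2*√L) + L = -36 + L - 2*√L)
N(60) + W(-56, -63) = (-36 + 60 - 4*√15) - 30 = (24 - 4*√15) - 30 = -6 - 4*√15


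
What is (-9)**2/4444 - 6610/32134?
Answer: -13385993/71401748 ≈ -0.18747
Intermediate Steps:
(-9)**2/4444 - 6610/32134 = 81*(1/4444) - 6610*1/32134 = 81/4444 - 3305/16067 = -13385993/71401748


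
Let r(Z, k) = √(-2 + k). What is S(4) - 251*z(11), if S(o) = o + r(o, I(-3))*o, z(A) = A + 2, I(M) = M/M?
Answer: -3259 + 4*I ≈ -3259.0 + 4.0*I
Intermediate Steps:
I(M) = 1
z(A) = 2 + A
S(o) = o + I*o (S(o) = o + √(-2 + 1)*o = o + √(-1)*o = o + I*o)
S(4) - 251*z(11) = 4*(1 + I) - 251*(2 + 11) = (4 + 4*I) - 251*13 = (4 + 4*I) - 3263 = -3259 + 4*I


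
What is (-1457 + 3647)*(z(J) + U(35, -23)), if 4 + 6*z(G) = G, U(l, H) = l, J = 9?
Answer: 78475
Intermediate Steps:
z(G) = -⅔ + G/6
(-1457 + 3647)*(z(J) + U(35, -23)) = (-1457 + 3647)*((-⅔ + (⅙)*9) + 35) = 2190*((-⅔ + 3/2) + 35) = 2190*(⅚ + 35) = 2190*(215/6) = 78475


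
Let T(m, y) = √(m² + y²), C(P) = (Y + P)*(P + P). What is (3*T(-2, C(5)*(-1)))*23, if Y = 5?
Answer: 138*√2501 ≈ 6901.4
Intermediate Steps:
C(P) = 2*P*(5 + P) (C(P) = (5 + P)*(P + P) = (5 + P)*(2*P) = 2*P*(5 + P))
(3*T(-2, C(5)*(-1)))*23 = (3*√((-2)² + ((2*5*(5 + 5))*(-1))²))*23 = (3*√(4 + ((2*5*10)*(-1))²))*23 = (3*√(4 + (100*(-1))²))*23 = (3*√(4 + (-100)²))*23 = (3*√(4 + 10000))*23 = (3*√10004)*23 = (3*(2*√2501))*23 = (6*√2501)*23 = 138*√2501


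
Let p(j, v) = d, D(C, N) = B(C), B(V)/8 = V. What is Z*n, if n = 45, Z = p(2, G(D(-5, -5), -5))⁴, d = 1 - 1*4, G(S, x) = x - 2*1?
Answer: 3645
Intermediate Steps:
B(V) = 8*V
D(C, N) = 8*C
G(S, x) = -2 + x (G(S, x) = x - 2 = -2 + x)
d = -3 (d = 1 - 4 = -3)
p(j, v) = -3
Z = 81 (Z = (-3)⁴ = 81)
Z*n = 81*45 = 3645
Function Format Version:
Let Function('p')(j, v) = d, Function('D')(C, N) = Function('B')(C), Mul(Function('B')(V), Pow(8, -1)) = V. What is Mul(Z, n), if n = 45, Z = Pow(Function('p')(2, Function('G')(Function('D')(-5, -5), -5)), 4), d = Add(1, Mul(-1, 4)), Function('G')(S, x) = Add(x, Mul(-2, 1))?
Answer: 3645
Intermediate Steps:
Function('B')(V) = Mul(8, V)
Function('D')(C, N) = Mul(8, C)
Function('G')(S, x) = Add(-2, x) (Function('G')(S, x) = Add(x, -2) = Add(-2, x))
d = -3 (d = Add(1, -4) = -3)
Function('p')(j, v) = -3
Z = 81 (Z = Pow(-3, 4) = 81)
Mul(Z, n) = Mul(81, 45) = 3645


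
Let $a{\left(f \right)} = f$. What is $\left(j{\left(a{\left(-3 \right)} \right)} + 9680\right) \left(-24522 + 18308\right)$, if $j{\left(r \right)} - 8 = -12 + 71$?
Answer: $-60567858$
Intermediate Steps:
$j{\left(r \right)} = 67$ ($j{\left(r \right)} = 8 + \left(-12 + 71\right) = 8 + 59 = 67$)
$\left(j{\left(a{\left(-3 \right)} \right)} + 9680\right) \left(-24522 + 18308\right) = \left(67 + 9680\right) \left(-24522 + 18308\right) = 9747 \left(-6214\right) = -60567858$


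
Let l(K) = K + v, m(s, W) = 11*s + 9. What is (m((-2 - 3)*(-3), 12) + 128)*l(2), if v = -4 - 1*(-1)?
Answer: -302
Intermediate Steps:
v = -3 (v = -4 + 1 = -3)
m(s, W) = 9 + 11*s
l(K) = -3 + K (l(K) = K - 3 = -3 + K)
(m((-2 - 3)*(-3), 12) + 128)*l(2) = ((9 + 11*((-2 - 3)*(-3))) + 128)*(-3 + 2) = ((9 + 11*(-5*(-3))) + 128)*(-1) = ((9 + 11*15) + 128)*(-1) = ((9 + 165) + 128)*(-1) = (174 + 128)*(-1) = 302*(-1) = -302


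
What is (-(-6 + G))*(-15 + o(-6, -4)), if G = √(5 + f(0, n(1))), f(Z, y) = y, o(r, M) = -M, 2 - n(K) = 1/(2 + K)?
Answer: -66 + 22*√15/3 ≈ -37.598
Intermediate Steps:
n(K) = 2 - 1/(2 + K)
G = 2*√15/3 (G = √(5 + (3 + 2*1)/(2 + 1)) = √(5 + (3 + 2)/3) = √(5 + (⅓)*5) = √(5 + 5/3) = √(20/3) = 2*√15/3 ≈ 2.5820)
(-(-6 + G))*(-15 + o(-6, -4)) = (-(-6 + 2*√15/3))*(-15 - 1*(-4)) = (-(-6 + 2*√15/3))*(-15 + 4) = (6 - 2*√15/3)*(-11) = -66 + 22*√15/3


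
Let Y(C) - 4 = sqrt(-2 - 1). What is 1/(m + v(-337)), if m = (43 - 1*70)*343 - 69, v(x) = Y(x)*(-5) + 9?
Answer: I/(-9341*I + 5*sqrt(3)) ≈ -0.00010705 + 9.9253e-8*I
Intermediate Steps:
Y(C) = 4 + I*sqrt(3) (Y(C) = 4 + sqrt(-2 - 1) = 4 + sqrt(-3) = 4 + I*sqrt(3))
v(x) = -11 - 5*I*sqrt(3) (v(x) = (4 + I*sqrt(3))*(-5) + 9 = (-20 - 5*I*sqrt(3)) + 9 = -11 - 5*I*sqrt(3))
m = -9330 (m = (43 - 70)*343 - 69 = -27*343 - 69 = -9261 - 69 = -9330)
1/(m + v(-337)) = 1/(-9330 + (-11 - 5*I*sqrt(3))) = 1/(-9341 - 5*I*sqrt(3))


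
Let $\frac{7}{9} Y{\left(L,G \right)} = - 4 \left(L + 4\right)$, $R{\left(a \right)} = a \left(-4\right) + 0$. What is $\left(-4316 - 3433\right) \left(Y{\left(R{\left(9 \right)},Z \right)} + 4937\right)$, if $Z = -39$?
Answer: $-39532077$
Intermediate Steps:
$R{\left(a \right)} = - 4 a$ ($R{\left(a \right)} = - 4 a + 0 = - 4 a$)
$Y{\left(L,G \right)} = - \frac{144}{7} - \frac{36 L}{7}$ ($Y{\left(L,G \right)} = \frac{9 \left(- 4 \left(L + 4\right)\right)}{7} = \frac{9 \left(- 4 \left(4 + L\right)\right)}{7} = \frac{9 \left(-16 - 4 L\right)}{7} = - \frac{144}{7} - \frac{36 L}{7}$)
$\left(-4316 - 3433\right) \left(Y{\left(R{\left(9 \right)},Z \right)} + 4937\right) = \left(-4316 - 3433\right) \left(\left(- \frac{144}{7} - \frac{36 \left(\left(-4\right) 9\right)}{7}\right) + 4937\right) = - 7749 \left(\left(- \frac{144}{7} - - \frac{1296}{7}\right) + 4937\right) = - 7749 \left(\left(- \frac{144}{7} + \frac{1296}{7}\right) + 4937\right) = - 7749 \left(\frac{1152}{7} + 4937\right) = \left(-7749\right) \frac{35711}{7} = -39532077$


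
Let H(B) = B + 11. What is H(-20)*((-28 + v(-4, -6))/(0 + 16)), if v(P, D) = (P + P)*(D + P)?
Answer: -117/4 ≈ -29.250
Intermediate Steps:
H(B) = 11 + B
v(P, D) = 2*P*(D + P) (v(P, D) = (2*P)*(D + P) = 2*P*(D + P))
H(-20)*((-28 + v(-4, -6))/(0 + 16)) = (11 - 20)*((-28 + 2*(-4)*(-6 - 4))/(0 + 16)) = -9*(-28 + 2*(-4)*(-10))/16 = -9*(-28 + 80)/16 = -468/16 = -9*13/4 = -117/4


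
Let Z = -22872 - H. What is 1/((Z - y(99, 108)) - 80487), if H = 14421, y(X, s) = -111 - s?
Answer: -1/117561 ≈ -8.5062e-6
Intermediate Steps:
Z = -37293 (Z = -22872 - 1*14421 = -22872 - 14421 = -37293)
1/((Z - y(99, 108)) - 80487) = 1/((-37293 - (-111 - 1*108)) - 80487) = 1/((-37293 - (-111 - 108)) - 80487) = 1/((-37293 - 1*(-219)) - 80487) = 1/((-37293 + 219) - 80487) = 1/(-37074 - 80487) = 1/(-117561) = -1/117561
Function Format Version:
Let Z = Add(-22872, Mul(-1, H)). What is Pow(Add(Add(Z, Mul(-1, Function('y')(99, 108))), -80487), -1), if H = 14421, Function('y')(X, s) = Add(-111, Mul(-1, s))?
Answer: Rational(-1, 117561) ≈ -8.5062e-6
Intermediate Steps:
Z = -37293 (Z = Add(-22872, Mul(-1, 14421)) = Add(-22872, -14421) = -37293)
Pow(Add(Add(Z, Mul(-1, Function('y')(99, 108))), -80487), -1) = Pow(Add(Add(-37293, Mul(-1, Add(-111, Mul(-1, 108)))), -80487), -1) = Pow(Add(Add(-37293, Mul(-1, Add(-111, -108))), -80487), -1) = Pow(Add(Add(-37293, Mul(-1, -219)), -80487), -1) = Pow(Add(Add(-37293, 219), -80487), -1) = Pow(Add(-37074, -80487), -1) = Pow(-117561, -1) = Rational(-1, 117561)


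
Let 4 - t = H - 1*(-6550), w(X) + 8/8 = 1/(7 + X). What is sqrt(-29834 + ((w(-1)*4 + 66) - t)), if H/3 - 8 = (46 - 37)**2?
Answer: 5*I*sqrt(8265)/3 ≈ 151.52*I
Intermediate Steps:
w(X) = -1 + 1/(7 + X)
H = 267 (H = 24 + 3*(46 - 37)**2 = 24 + 3*9**2 = 24 + 3*81 = 24 + 243 = 267)
t = -6813 (t = 4 - (267 - 1*(-6550)) = 4 - (267 + 6550) = 4 - 1*6817 = 4 - 6817 = -6813)
sqrt(-29834 + ((w(-1)*4 + 66) - t)) = sqrt(-29834 + ((((-6 - 1*(-1))/(7 - 1))*4 + 66) - 1*(-6813))) = sqrt(-29834 + ((((-6 + 1)/6)*4 + 66) + 6813)) = sqrt(-29834 + ((((1/6)*(-5))*4 + 66) + 6813)) = sqrt(-29834 + ((-5/6*4 + 66) + 6813)) = sqrt(-29834 + ((-10/3 + 66) + 6813)) = sqrt(-29834 + (188/3 + 6813)) = sqrt(-29834 + 20627/3) = sqrt(-68875/3) = 5*I*sqrt(8265)/3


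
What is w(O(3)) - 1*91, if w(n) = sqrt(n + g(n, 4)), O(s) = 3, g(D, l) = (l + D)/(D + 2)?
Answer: -91 + sqrt(110)/5 ≈ -88.902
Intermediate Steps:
g(D, l) = (D + l)/(2 + D)
w(n) = sqrt(n + (4 + n)/(2 + n)) (w(n) = sqrt(n + (n + 4)/(2 + n)) = sqrt(n + (4 + n)/(2 + n)))
w(O(3)) - 1*91 = sqrt((4 + 3 + 3*(2 + 3))/(2 + 3)) - 1*91 = sqrt((4 + 3 + 3*5)/5) - 91 = sqrt((4 + 3 + 15)/5) - 91 = sqrt((1/5)*22) - 91 = sqrt(22/5) - 91 = sqrt(110)/5 - 91 = -91 + sqrt(110)/5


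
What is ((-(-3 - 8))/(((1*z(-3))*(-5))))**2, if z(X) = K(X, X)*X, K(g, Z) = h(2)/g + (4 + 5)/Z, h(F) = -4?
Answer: 121/625 ≈ 0.19360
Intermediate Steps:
K(g, Z) = -4/g + 9/Z (K(g, Z) = -4/g + (4 + 5)/Z = -4/g + 9/Z)
z(X) = 5 (z(X) = (-4/X + 9/X)*X = (5/X)*X = 5)
((-(-3 - 8))/(((1*z(-3))*(-5))))**2 = ((-(-3 - 8))/(((1*5)*(-5))))**2 = ((-1*(-11))/((5*(-5))))**2 = (11/(-25))**2 = (11*(-1/25))**2 = (-11/25)**2 = 121/625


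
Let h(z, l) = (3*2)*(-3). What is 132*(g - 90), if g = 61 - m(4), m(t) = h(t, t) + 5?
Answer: -2112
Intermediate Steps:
h(z, l) = -18 (h(z, l) = 6*(-3) = -18)
m(t) = -13 (m(t) = -18 + 5 = -13)
g = 74 (g = 61 - 1*(-13) = 61 + 13 = 74)
132*(g - 90) = 132*(74 - 90) = 132*(-16) = -2112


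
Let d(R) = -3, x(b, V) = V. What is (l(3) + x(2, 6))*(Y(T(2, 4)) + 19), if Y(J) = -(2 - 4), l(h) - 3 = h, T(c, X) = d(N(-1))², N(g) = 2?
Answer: 252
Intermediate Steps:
T(c, X) = 9 (T(c, X) = (-3)² = 9)
l(h) = 3 + h
Y(J) = 2 (Y(J) = -1*(-2) = 2)
(l(3) + x(2, 6))*(Y(T(2, 4)) + 19) = ((3 + 3) + 6)*(2 + 19) = (6 + 6)*21 = 12*21 = 252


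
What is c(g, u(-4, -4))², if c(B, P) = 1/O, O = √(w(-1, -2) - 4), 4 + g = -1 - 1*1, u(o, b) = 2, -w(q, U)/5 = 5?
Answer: -1/29 ≈ -0.034483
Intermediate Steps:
w(q, U) = -25 (w(q, U) = -5*5 = -25)
g = -6 (g = -4 + (-1 - 1*1) = -4 + (-1 - 1) = -4 - 2 = -6)
O = I*√29 (O = √(-25 - 4) = √(-29) = I*√29 ≈ 5.3852*I)
c(B, P) = -I*√29/29 (c(B, P) = 1/(I*√29) = -I*√29/29)
c(g, u(-4, -4))² = (-I*√29/29)² = -1/29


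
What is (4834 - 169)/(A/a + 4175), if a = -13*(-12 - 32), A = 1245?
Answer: 533676/477869 ≈ 1.1168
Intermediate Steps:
a = 572 (a = -13*(-44) = 572)
(4834 - 169)/(A/a + 4175) = (4834 - 169)/(1245/572 + 4175) = 4665/(1245*(1/572) + 4175) = 4665/(1245/572 + 4175) = 4665/(2389345/572) = 4665*(572/2389345) = 533676/477869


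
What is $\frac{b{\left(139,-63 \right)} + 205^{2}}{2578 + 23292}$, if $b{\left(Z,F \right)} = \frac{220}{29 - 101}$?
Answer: $\frac{151279}{93132} \approx 1.6243$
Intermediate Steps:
$b{\left(Z,F \right)} = - \frac{55}{18}$ ($b{\left(Z,F \right)} = \frac{220}{29 - 101} = \frac{220}{-72} = 220 \left(- \frac{1}{72}\right) = - \frac{55}{18}$)
$\frac{b{\left(139,-63 \right)} + 205^{2}}{2578 + 23292} = \frac{- \frac{55}{18} + 205^{2}}{2578 + 23292} = \frac{- \frac{55}{18} + 42025}{25870} = \frac{756395}{18} \cdot \frac{1}{25870} = \frac{151279}{93132}$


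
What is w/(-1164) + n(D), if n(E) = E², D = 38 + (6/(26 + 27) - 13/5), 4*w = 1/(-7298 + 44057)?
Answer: 15158220026655359/12019002008400 ≈ 1261.2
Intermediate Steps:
w = 1/147036 (w = 1/(4*(-7298 + 44057)) = (¼)/36759 = (¼)*(1/36759) = 1/147036 ≈ 6.8011e-6)
D = 9411/265 (D = 38 + (6/53 - 13*⅕) = 38 + (6*(1/53) - 13/5) = 38 + (6/53 - 13/5) = 38 - 659/265 = 9411/265 ≈ 35.513)
w/(-1164) + n(D) = (1/147036)/(-1164) + (9411/265)² = (1/147036)*(-1/1164) + 88566921/70225 = -1/171149904 + 88566921/70225 = 15158220026655359/12019002008400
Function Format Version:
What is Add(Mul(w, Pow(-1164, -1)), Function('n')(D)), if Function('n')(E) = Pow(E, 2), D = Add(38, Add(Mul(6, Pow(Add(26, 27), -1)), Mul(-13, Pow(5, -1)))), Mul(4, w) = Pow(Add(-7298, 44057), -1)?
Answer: Rational(15158220026655359, 12019002008400) ≈ 1261.2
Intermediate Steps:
w = Rational(1, 147036) (w = Mul(Rational(1, 4), Pow(Add(-7298, 44057), -1)) = Mul(Rational(1, 4), Pow(36759, -1)) = Mul(Rational(1, 4), Rational(1, 36759)) = Rational(1, 147036) ≈ 6.8011e-6)
D = Rational(9411, 265) (D = Add(38, Add(Mul(6, Pow(53, -1)), Mul(-13, Rational(1, 5)))) = Add(38, Add(Mul(6, Rational(1, 53)), Rational(-13, 5))) = Add(38, Add(Rational(6, 53), Rational(-13, 5))) = Add(38, Rational(-659, 265)) = Rational(9411, 265) ≈ 35.513)
Add(Mul(w, Pow(-1164, -1)), Function('n')(D)) = Add(Mul(Rational(1, 147036), Pow(-1164, -1)), Pow(Rational(9411, 265), 2)) = Add(Mul(Rational(1, 147036), Rational(-1, 1164)), Rational(88566921, 70225)) = Add(Rational(-1, 171149904), Rational(88566921, 70225)) = Rational(15158220026655359, 12019002008400)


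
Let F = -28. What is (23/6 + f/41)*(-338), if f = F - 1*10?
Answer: -120835/123 ≈ -982.40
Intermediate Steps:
f = -38 (f = -28 - 1*10 = -28 - 10 = -38)
(23/6 + f/41)*(-338) = (23/6 - 38/41)*(-338) = (715/246)*(-338) = -120835/123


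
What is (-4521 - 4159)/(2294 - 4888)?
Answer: 4340/1297 ≈ 3.3462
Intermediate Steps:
(-4521 - 4159)/(2294 - 4888) = -8680/(-2594) = -8680*(-1/2594) = 4340/1297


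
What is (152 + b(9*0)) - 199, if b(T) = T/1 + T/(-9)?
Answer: -47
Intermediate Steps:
b(T) = 8*T/9 (b(T) = T*1 + T*(-⅑) = T - T/9 = 8*T/9)
(152 + b(9*0)) - 199 = (152 + 8*(9*0)/9) - 199 = (152 + (8/9)*0) - 199 = (152 + 0) - 199 = 152 - 199 = -47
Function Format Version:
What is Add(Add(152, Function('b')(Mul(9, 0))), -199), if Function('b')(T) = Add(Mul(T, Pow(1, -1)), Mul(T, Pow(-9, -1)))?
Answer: -47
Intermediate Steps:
Function('b')(T) = Mul(Rational(8, 9), T) (Function('b')(T) = Add(Mul(T, 1), Mul(T, Rational(-1, 9))) = Add(T, Mul(Rational(-1, 9), T)) = Mul(Rational(8, 9), T))
Add(Add(152, Function('b')(Mul(9, 0))), -199) = Add(Add(152, Mul(Rational(8, 9), Mul(9, 0))), -199) = Add(Add(152, Mul(Rational(8, 9), 0)), -199) = Add(Add(152, 0), -199) = Add(152, -199) = -47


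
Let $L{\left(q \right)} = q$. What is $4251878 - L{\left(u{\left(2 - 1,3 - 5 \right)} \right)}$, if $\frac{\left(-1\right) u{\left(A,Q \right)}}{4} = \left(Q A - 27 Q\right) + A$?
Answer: $4252090$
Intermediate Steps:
$u{\left(A,Q \right)} = - 4 A + 108 Q - 4 A Q$ ($u{\left(A,Q \right)} = - 4 \left(\left(Q A - 27 Q\right) + A\right) = - 4 \left(\left(A Q - 27 Q\right) + A\right) = - 4 \left(\left(- 27 Q + A Q\right) + A\right) = - 4 \left(A - 27 Q + A Q\right) = - 4 A + 108 Q - 4 A Q$)
$4251878 - L{\left(u{\left(2 - 1,3 - 5 \right)} \right)} = 4251878 - \left(- 4 \left(2 - 1\right) + 108 \left(3 - 5\right) - 4 \left(2 - 1\right) \left(3 - 5\right)\right) = 4251878 - \left(\left(-4\right) 1 + 108 \left(-2\right) - 4 \left(-2\right)\right) = 4251878 - \left(-4 - 216 + 8\right) = 4251878 - -212 = 4251878 + 212 = 4252090$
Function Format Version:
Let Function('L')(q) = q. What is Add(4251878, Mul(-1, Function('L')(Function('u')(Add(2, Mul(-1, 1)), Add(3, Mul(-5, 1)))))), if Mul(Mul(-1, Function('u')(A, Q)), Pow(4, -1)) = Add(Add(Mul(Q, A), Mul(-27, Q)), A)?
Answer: 4252090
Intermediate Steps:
Function('u')(A, Q) = Add(Mul(-4, A), Mul(108, Q), Mul(-4, A, Q)) (Function('u')(A, Q) = Mul(-4, Add(Add(Mul(Q, A), Mul(-27, Q)), A)) = Mul(-4, Add(Add(Mul(A, Q), Mul(-27, Q)), A)) = Mul(-4, Add(Add(Mul(-27, Q), Mul(A, Q)), A)) = Mul(-4, Add(A, Mul(-27, Q), Mul(A, Q))) = Add(Mul(-4, A), Mul(108, Q), Mul(-4, A, Q)))
Add(4251878, Mul(-1, Function('L')(Function('u')(Add(2, Mul(-1, 1)), Add(3, Mul(-5, 1)))))) = Add(4251878, Mul(-1, Add(Mul(-4, Add(2, Mul(-1, 1))), Mul(108, Add(3, Mul(-5, 1))), Mul(-4, Add(2, Mul(-1, 1)), Add(3, Mul(-5, 1)))))) = Add(4251878, Mul(-1, Add(Mul(-4, Add(2, -1)), Mul(108, Add(3, -5)), Mul(-4, Add(2, -1), Add(3, -5))))) = Add(4251878, Mul(-1, Add(Mul(-4, 1), Mul(108, -2), Mul(-4, 1, -2)))) = Add(4251878, Mul(-1, Add(-4, -216, 8))) = Add(4251878, Mul(-1, -212)) = Add(4251878, 212) = 4252090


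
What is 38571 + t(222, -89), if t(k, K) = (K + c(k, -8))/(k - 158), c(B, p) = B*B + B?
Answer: 2517961/64 ≈ 39343.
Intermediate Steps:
c(B, p) = B + B² (c(B, p) = B² + B = B + B²)
t(k, K) = (K + k*(1 + k))/(-158 + k) (t(k, K) = (K + k*(1 + k))/(k - 158) = (K + k*(1 + k))/(-158 + k))
38571 + t(222, -89) = 38571 + (-89 + 222*(1 + 222))/(-158 + 222) = 38571 + (-89 + 222*223)/64 = 38571 + (-89 + 49506)/64 = 38571 + (1/64)*49417 = 38571 + 49417/64 = 2517961/64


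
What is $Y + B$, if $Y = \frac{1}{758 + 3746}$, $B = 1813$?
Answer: $\frac{8165753}{4504} \approx 1813.0$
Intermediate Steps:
$Y = \frac{1}{4504} \approx 0.00022202$
$Y + B = \frac{1}{4504} + 1813 = \frac{8165753}{4504}$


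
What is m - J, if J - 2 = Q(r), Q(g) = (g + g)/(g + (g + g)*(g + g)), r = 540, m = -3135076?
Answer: -6774903560/2161 ≈ -3.1351e+6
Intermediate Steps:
Q(g) = 2*g/(g + 4*g²) (Q(g) = (2*g)/(g + (2*g)*(2*g)) = (2*g)/(g + 4*g²) = 2*g/(g + 4*g²))
J = 4324/2161 (J = 2 + 2/(1 + 4*540) = 2 + 2/(1 + 2160) = 2 + 2/2161 = 4324/2161 ≈ 2.0009)
m - J = -3135076 - 1*4324/2161 = -3135076 - 4324/2161 = -6774903560/2161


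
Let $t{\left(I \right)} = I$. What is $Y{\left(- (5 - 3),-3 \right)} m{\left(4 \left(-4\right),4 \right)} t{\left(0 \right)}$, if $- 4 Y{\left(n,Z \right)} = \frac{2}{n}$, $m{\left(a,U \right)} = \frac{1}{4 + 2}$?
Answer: $0$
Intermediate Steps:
$m{\left(a,U \right)} = \frac{1}{6}$
$Y{\left(n,Z \right)} = - \frac{1}{2 n}$ ($Y{\left(n,Z \right)} = - \frac{2 \frac{1}{n}}{4} = - \frac{1}{2 n}$)
$Y{\left(- (5 - 3),-3 \right)} m{\left(4 \left(-4\right),4 \right)} t{\left(0 \right)} = - \frac{1}{2 \left(- (5 - 3)\right)} \frac{1}{6} \cdot 0 = - \frac{1}{2 \left(\left(-1\right) 2\right)} \frac{1}{6} \cdot 0 = - \frac{1}{2 \left(-2\right)} \frac{1}{6} \cdot 0 = \left(- \frac{1}{2}\right) \left(- \frac{1}{2}\right) \frac{1}{6} \cdot 0 = \frac{1}{4} \cdot \frac{1}{6} \cdot 0 = \frac{1}{24} \cdot 0 = 0$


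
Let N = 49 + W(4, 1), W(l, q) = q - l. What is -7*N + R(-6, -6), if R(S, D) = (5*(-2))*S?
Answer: -262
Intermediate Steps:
R(S, D) = -10*S
N = 46 (N = 49 + (1 - 1*4) = 49 + (1 - 4) = 49 - 3 = 46)
-7*N + R(-6, -6) = -7*46 - 10*(-6) = -322 + 60 = -262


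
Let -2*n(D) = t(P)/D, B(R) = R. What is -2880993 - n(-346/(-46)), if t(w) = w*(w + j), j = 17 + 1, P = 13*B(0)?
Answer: -2880993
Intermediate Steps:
P = 0 (P = 13*0 = 0)
j = 18
t(w) = w*(18 + w) (t(w) = w*(w + 18) = w*(18 + w))
n(D) = 0 (n(D) = -0*(18 + 0)/(2*D) = -0*18/(2*D) = -0/D = -1/2*0 = 0)
-2880993 - n(-346/(-46)) = -2880993 - 1*0 = -2880993 + 0 = -2880993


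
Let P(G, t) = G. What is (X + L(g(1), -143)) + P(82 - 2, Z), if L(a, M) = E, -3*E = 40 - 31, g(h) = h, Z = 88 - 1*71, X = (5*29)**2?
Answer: 21102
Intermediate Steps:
X = 21025 (X = 145**2 = 21025)
Z = 17 (Z = 88 - 71 = 17)
E = -3 (E = -(40 - 31)/3 = -1/3*9 = -3)
L(a, M) = -3
(X + L(g(1), -143)) + P(82 - 2, Z) = (21025 - 3) + (82 - 2) = 21022 + 80 = 21102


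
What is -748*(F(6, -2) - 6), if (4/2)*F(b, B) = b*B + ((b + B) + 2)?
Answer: 6732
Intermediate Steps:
F(b, B) = 1 + B/2 + b/2 + B*b/2 (F(b, B) = (b*B + ((b + B) + 2))/2 = (B*b + ((B + b) + 2))/2 = (B*b + (2 + B + b))/2 = (2 + B + b + B*b)/2 = 1 + B/2 + b/2 + B*b/2)
-748*(F(6, -2) - 6) = -748*((1 + (1/2)*(-2) + (1/2)*6 + (1/2)*(-2)*6) - 6) = -748*((1 - 1 + 3 - 6) - 6) = -748*(-3 - 6) = -748*(-9) = 6732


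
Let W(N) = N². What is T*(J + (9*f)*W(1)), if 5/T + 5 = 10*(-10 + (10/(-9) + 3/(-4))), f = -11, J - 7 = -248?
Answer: 1224/89 ≈ 13.753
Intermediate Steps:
J = -241 (J = 7 - 248 = -241)
T = -18/445 (T = 5/(-5 + 10*(-10 + (10/(-9) + 3/(-4)))) = 5/(-5 + 10*(-10 + (10*(-⅑) + 3*(-¼)))) = 5/(-5 + 10*(-10 + (-10/9 - ¾))) = 5/(-5 + 10*(-10 - 67/36)) = 5/(-5 + 10*(-427/36)) = 5/(-5 - 2135/18) = 5/(-2225/18) = 5*(-18/2225) = -18/445 ≈ -0.040449)
T*(J + (9*f)*W(1)) = -18*(-241 + (9*(-11))*1²)/445 = -18*(-241 - 99*1)/445 = -18*(-241 - 99)/445 = -18/445*(-340) = 1224/89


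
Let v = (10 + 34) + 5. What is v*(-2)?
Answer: -98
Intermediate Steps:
v = 49 (v = 44 + 5 = 49)
v*(-2) = 49*(-2) = -98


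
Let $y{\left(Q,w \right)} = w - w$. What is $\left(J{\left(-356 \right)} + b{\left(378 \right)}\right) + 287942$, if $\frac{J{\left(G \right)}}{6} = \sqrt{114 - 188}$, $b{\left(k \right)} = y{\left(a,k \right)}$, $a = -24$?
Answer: $287942 + 6 i \sqrt{74} \approx 2.8794 \cdot 10^{5} + 51.614 i$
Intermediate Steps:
$y{\left(Q,w \right)} = 0$
$b{\left(k \right)} = 0$
$J{\left(G \right)} = 6 i \sqrt{74}$ ($J{\left(G \right)} = 6 \sqrt{114 - 188} = 6 \sqrt{-74} = 6 i \sqrt{74}$)
$\left(J{\left(-356 \right)} + b{\left(378 \right)}\right) + 287942 = \left(6 i \sqrt{74} + 0\right) + 287942 = 6 i \sqrt{74} + 287942 = 287942 + 6 i \sqrt{74}$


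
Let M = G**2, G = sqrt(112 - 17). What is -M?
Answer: -95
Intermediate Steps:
G = sqrt(95) ≈ 9.7468
M = 95 (M = (sqrt(95))**2 = 95)
-M = -1*95 = -95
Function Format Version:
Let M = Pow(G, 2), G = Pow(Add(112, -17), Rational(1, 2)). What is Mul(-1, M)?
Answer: -95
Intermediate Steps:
G = Pow(95, Rational(1, 2)) ≈ 9.7468
M = 95 (M = Pow(Pow(95, Rational(1, 2)), 2) = 95)
Mul(-1, M) = Mul(-1, 95) = -95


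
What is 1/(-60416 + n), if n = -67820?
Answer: -1/128236 ≈ -7.7981e-6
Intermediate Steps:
1/(-60416 + n) = 1/(-60416 - 67820) = 1/(-128236) = -1/128236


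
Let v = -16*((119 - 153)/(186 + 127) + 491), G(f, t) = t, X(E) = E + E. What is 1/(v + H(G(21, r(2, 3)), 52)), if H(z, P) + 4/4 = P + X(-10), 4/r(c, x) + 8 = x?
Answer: -313/2448681 ≈ -0.00012782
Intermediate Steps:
r(c, x) = 4/(-8 + x)
X(E) = 2*E
v = -2458384/313 (v = -16*(-34/313 + 491) = -16*153649/313 = -2458384/313 ≈ -7854.3)
H(z, P) = -21 + P (H(z, P) = -1 + (P + 2*(-10)) = -1 + (P - 20) = -1 + (-20 + P) = -21 + P)
1/(v + H(G(21, r(2, 3)), 52)) = 1/(-2458384/313 + (-21 + 52)) = 1/(-2458384/313 + 31) = 1/(-2448681/313) = -313/2448681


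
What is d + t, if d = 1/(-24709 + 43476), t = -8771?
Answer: -164605356/18767 ≈ -8771.0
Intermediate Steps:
d = 1/18767 ≈ 5.3285e-5
d + t = 1/18767 - 8771 = -164605356/18767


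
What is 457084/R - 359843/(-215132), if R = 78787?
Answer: 126684345529/16949604884 ≈ 7.4742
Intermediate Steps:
457084/R - 359843/(-215132) = 457084/78787 - 359843/(-215132) = 457084*(1/78787) - 359843*(-1/215132) = 457084/78787 + 359843/215132 = 126684345529/16949604884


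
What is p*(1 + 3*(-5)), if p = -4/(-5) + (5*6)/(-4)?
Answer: 469/5 ≈ 93.800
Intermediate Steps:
p = -67/10 (p = -4*(-1/5) + 30*(-1/4) = 4/5 - 15/2 = -67/10 ≈ -6.7000)
p*(1 + 3*(-5)) = -67*(1 + 3*(-5))/10 = -67*(1 - 15)/10 = -67/10*(-14) = 469/5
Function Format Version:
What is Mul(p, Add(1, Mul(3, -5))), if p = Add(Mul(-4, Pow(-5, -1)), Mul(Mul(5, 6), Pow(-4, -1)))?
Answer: Rational(469, 5) ≈ 93.800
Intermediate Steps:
p = Rational(-67, 10) (p = Add(Mul(-4, Rational(-1, 5)), Mul(30, Rational(-1, 4))) = Add(Rational(4, 5), Rational(-15, 2)) = Rational(-67, 10) ≈ -6.7000)
Mul(p, Add(1, Mul(3, -5))) = Mul(Rational(-67, 10), Add(1, Mul(3, -5))) = Mul(Rational(-67, 10), Add(1, -15)) = Mul(Rational(-67, 10), -14) = Rational(469, 5)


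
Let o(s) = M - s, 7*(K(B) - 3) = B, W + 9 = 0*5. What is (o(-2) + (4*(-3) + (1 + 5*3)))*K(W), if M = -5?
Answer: 12/7 ≈ 1.7143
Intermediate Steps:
W = -9 (W = -9 + 0*5 = -9 + 0 = -9)
K(B) = 3 + B/7
o(s) = -5 - s
(o(-2) + (4*(-3) + (1 + 5*3)))*K(W) = ((-5 - 1*(-2)) + (4*(-3) + (1 + 5*3)))*(3 + (⅐)*(-9)) = ((-5 + 2) + (-12 + (1 + 15)))*(3 - 9/7) = (-3 + (-12 + 16))*(12/7) = (-3 + 4)*(12/7) = 1*(12/7) = 12/7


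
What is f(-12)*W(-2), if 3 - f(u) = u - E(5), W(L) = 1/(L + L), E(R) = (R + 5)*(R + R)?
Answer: -115/4 ≈ -28.750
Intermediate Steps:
E(R) = 2*R*(5 + R) (E(R) = (5 + R)*(2*R) = 2*R*(5 + R))
W(L) = 1/(2*L)
f(u) = 103 - u (f(u) = 3 - (u - 2*5*(5 + 5)) = 3 - (u - 2*5*10) = 3 - (u - 1*100) = 3 - (u - 100) = 3 - (-100 + u) = 3 + (100 - u) = 103 - u)
f(-12)*W(-2) = (103 - 1*(-12))*((1/2)/(-2)) = (103 + 12)*((1/2)*(-1/2)) = 115*(-1/4) = -115/4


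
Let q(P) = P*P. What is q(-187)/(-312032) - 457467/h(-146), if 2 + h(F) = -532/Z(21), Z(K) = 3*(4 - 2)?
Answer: 26763969829/5304544 ≈ 5045.5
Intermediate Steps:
Z(K) = 6 (Z(K) = 3*2 = 6)
q(P) = P**2
h(F) = -272/3 (h(F) = -2 - 532/6 = -2 - 532*1/6 = -2 - 266/3 = -272/3)
q(-187)/(-312032) - 457467/h(-146) = (-187)**2/(-312032) - 457467/(-272/3) = 34969*(-1/312032) - 457467*(-3/272) = -34969/312032 + 1372401/272 = 26763969829/5304544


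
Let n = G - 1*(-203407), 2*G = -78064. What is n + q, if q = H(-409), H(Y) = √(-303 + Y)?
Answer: 164375 + 2*I*√178 ≈ 1.6438e+5 + 26.683*I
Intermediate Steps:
G = -39032 (G = (½)*(-78064) = -39032)
q = 2*I*√178 (q = √(-303 - 409) = √(-712) = 2*I*√178 ≈ 26.683*I)
n = 164375 (n = -39032 - 1*(-203407) = -39032 + 203407 = 164375)
n + q = 164375 + 2*I*√178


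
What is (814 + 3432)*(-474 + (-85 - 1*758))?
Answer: -5591982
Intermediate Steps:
(814 + 3432)*(-474 + (-85 - 1*758)) = 4246*(-474 + (-85 - 758)) = 4246*(-474 - 843) = 4246*(-1317) = -5591982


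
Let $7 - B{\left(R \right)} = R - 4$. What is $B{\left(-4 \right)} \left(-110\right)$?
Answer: $-1650$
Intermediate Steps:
$B{\left(R \right)} = 11 - R$ ($B{\left(R \right)} = 7 - \left(R - 4\right) = 7 - \left(-4 + R\right) = 11 - R$)
$B{\left(-4 \right)} \left(-110\right) = \left(11 - -4\right) \left(-110\right) = \left(11 + 4\right) \left(-110\right) = 15 \left(-110\right) = -1650$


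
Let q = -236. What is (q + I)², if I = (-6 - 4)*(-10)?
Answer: 18496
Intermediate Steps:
I = 100 (I = -10*(-10) = 100)
(q + I)² = (-236 + 100)² = (-136)² = 18496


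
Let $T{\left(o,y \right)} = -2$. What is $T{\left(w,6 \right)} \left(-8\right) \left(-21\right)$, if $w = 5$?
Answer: $-336$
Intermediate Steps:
$T{\left(w,6 \right)} \left(-8\right) \left(-21\right) = \left(-2\right) \left(-8\right) \left(-21\right) = 16 \left(-21\right) = -336$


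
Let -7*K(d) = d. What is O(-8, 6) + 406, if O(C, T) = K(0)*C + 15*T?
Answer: 496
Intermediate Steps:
K(d) = -d/7
O(C, T) = 15*T (O(C, T) = (-1/7*0)*C + 15*T = 0*C + 15*T = 0 + 15*T = 15*T)
O(-8, 6) + 406 = 15*6 + 406 = 90 + 406 = 496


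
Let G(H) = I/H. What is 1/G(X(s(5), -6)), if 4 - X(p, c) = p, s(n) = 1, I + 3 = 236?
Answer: 3/233 ≈ 0.012876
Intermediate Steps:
I = 233 (I = -3 + 236 = 233)
X(p, c) = 4 - p
G(H) = 233/H
1/G(X(s(5), -6)) = 1/(233/(4 - 1*1)) = 1/(233/(4 - 1)) = 1/(233/3) = 3/233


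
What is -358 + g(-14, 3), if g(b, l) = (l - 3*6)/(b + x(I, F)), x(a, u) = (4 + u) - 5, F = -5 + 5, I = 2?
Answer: -357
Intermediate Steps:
F = 0
x(a, u) = -1 + u
g(b, l) = (-18 + l)/(-1 + b) (g(b, l) = (l - 3*6)/(b + (-1 + 0)) = (l - 18)/(b - 1) = (-18 + l)/(-1 + b))
-358 + g(-14, 3) = -358 + (-18 + 3)/(-1 - 14) = -358 - 15/(-15) = -358 - 1/15*(-15) = -358 + 1 = -357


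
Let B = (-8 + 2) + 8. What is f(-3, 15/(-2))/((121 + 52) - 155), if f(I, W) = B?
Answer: ⅑ ≈ 0.11111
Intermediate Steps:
B = 2 (B = -6 + 8 = 2)
f(I, W) = 2
f(-3, 15/(-2))/((121 + 52) - 155) = 2/((121 + 52) - 155) = 2/(173 - 155) = 2/18 = 2*(1/18) = ⅑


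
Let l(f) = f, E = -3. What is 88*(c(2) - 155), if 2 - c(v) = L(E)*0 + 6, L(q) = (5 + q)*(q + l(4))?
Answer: -13992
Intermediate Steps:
L(q) = (4 + q)*(5 + q) (L(q) = (5 + q)*(q + 4) = (5 + q)*(4 + q) = (4 + q)*(5 + q))
c(v) = -4 (c(v) = 2 - ((20 + (-3)² + 9*(-3))*0 + 6) = 2 - ((20 + 9 - 27)*0 + 6) = 2 - (2*0 + 6) = 2 - (0 + 6) = 2 - 1*6 = 2 - 6 = -4)
88*(c(2) - 155) = 88*(-4 - 155) = 88*(-159) = -13992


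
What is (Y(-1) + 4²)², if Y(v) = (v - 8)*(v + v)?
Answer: 1156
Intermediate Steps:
Y(v) = 2*v*(-8 + v) (Y(v) = (-8 + v)*(2*v) = 2*v*(-8 + v))
(Y(-1) + 4²)² = (2*(-1)*(-8 - 1) + 4²)² = (2*(-1)*(-9) + 16)² = (18 + 16)² = 34² = 1156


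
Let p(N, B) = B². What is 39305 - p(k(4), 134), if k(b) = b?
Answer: 21349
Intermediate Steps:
39305 - p(k(4), 134) = 39305 - 1*134² = 39305 - 1*17956 = 39305 - 17956 = 21349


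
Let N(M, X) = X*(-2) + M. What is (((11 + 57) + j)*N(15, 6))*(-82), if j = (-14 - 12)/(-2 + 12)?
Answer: -80442/5 ≈ -16088.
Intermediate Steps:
j = -13/5 (j = -26/10 = -26*⅒ = -13/5 ≈ -2.6000)
N(M, X) = M - 2*X (N(M, X) = -2*X + M = M - 2*X)
(((11 + 57) + j)*N(15, 6))*(-82) = (((11 + 57) - 13/5)*(15 - 2*6))*(-82) = ((68 - 13/5)*(15 - 12))*(-82) = ((327/5)*3)*(-82) = (981/5)*(-82) = -80442/5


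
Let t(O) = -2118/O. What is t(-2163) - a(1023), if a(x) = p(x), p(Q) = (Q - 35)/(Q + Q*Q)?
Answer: 184714841/188821248 ≈ 0.97825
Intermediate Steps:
p(Q) = (-35 + Q)/(Q + Q²)
a(x) = (-35 + x)/(x*(1 + x))
t(-2163) - a(1023) = -2118/(-2163) - (-35 + 1023)/(1023*(1 + 1023)) = -2118*(-1/2163) - 988/(1023*1024) = 706/721 - 988/(1023*1024) = 706/721 - 1*247/261888 = 706/721 - 247/261888 = 184714841/188821248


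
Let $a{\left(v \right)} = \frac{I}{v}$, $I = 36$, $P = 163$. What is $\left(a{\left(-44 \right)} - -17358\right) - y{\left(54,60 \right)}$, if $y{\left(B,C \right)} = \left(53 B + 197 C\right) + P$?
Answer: $\frac{27634}{11} \approx 2512.2$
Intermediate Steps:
$a{\left(v \right)} = \frac{36}{v}$
$y{\left(B,C \right)} = 163 + 53 B + 197 C$ ($y{\left(B,C \right)} = \left(53 B + 197 C\right) + 163 = 163 + 53 B + 197 C$)
$\left(a{\left(-44 \right)} - -17358\right) - y{\left(54,60 \right)} = \left(\frac{36}{-44} - -17358\right) - \left(163 + 53 \cdot 54 + 197 \cdot 60\right) = \left(36 \left(- \frac{1}{44}\right) + 17358\right) - \left(163 + 2862 + 11820\right) = \left(- \frac{9}{11} + 17358\right) - 14845 = \frac{190929}{11} - 14845 = \frac{27634}{11}$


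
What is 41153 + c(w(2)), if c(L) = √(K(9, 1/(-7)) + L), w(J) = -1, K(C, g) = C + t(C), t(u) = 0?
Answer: 41153 + 2*√2 ≈ 41156.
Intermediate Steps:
K(C, g) = C (K(C, g) = C + 0 = C)
c(L) = √(9 + L)
41153 + c(w(2)) = 41153 + √(9 - 1) = 41153 + √8 = 41153 + 2*√2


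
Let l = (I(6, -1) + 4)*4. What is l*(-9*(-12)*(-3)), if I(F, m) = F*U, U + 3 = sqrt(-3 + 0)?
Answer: 18144 - 7776*I*sqrt(3) ≈ 18144.0 - 13468.0*I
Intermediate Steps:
U = -3 + I*sqrt(3) (U = -3 + sqrt(-3 + 0) = -3 + sqrt(-3) = -3 + I*sqrt(3) ≈ -3.0 + 1.732*I)
I(F, m) = F*(-3 + I*sqrt(3))
l = -56 + 24*I*sqrt(3) (l = (6*(-3 + I*sqrt(3)) + 4)*4 = ((-18 + 6*I*sqrt(3)) + 4)*4 = (-14 + 6*I*sqrt(3))*4 = -56 + 24*I*sqrt(3) ≈ -56.0 + 41.569*I)
l*(-9*(-12)*(-3)) = (-56 + 24*I*sqrt(3))*(-9*(-12)*(-3)) = (-56 + 24*I*sqrt(3))*(108*(-3)) = (-56 + 24*I*sqrt(3))*(-324) = 18144 - 7776*I*sqrt(3)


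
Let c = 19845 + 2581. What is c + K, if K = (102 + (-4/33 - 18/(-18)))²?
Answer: 35947939/1089 ≈ 33010.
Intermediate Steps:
K = 11526025/1089 (K = (102 + (-4*1/33 - 18*(-1/18)))² = (102 + (-4/33 + 1))² = (102 + 29/33)² = (3395/33)² = 11526025/1089 ≈ 10584.)
c = 22426
c + K = 22426 + 11526025/1089 = 35947939/1089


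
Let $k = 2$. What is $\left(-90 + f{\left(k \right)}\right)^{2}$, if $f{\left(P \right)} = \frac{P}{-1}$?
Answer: $8464$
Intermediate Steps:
$f{\left(P \right)} = - P$ ($f{\left(P \right)} = P \left(-1\right) = - P$)
$\left(-90 + f{\left(k \right)}\right)^{2} = \left(-90 - 2\right)^{2} = \left(-92\right)^{2} = 8464$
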